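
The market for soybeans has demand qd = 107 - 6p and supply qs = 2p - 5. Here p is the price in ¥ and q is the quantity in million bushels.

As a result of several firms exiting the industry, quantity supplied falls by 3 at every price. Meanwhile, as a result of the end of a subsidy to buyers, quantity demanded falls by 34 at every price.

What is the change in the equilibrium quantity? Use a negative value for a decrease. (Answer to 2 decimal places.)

-10.75

Original equilibrium: 107 - 6p = 2p - 5 gives 112 = 8p, so p = 14 and q = 23.
With the change applied: demand qd = 73 - 6p, supply qs = 2p - 8.
New equilibrium: 73 - 6p = 2p - 8 ⇒ 81 = 8p ⇒ p = 10.125, q = 12.25.
Δq = 12.25 − 23 = -10.75.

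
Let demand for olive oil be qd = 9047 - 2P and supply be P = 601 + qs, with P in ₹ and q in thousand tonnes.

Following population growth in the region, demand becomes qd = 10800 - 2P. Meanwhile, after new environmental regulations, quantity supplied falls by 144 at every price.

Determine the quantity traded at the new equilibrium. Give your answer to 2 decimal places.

Original equilibrium: 9047 - 2P = P - 601 gives 9648 = 3P, so P = 3216 and q = 2615.
With the change applied: demand qd = 10800 - 2P, supply qs = P - 745.
Setting them equal: 10800 - 2P = P - 745 → 11545 = 3P, so P = 11545/3 ≈ 3848.3333 and q = 9310/3 ≈ 3103.3333.

3103.33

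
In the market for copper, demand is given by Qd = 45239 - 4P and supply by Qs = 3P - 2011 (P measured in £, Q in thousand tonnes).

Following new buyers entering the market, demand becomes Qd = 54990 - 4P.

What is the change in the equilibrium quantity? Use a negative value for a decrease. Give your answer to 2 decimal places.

Solve the original market: 45239 - 4P = 3P - 2011, hence P = 6750 and Q = 18239.
The shock moves the curves to Qd = 54990 - 4P and Qs = 3P - 2011.
New equilibrium: 54990 - 4P = 3P - 2011 ⇒ 57001 = 7P ⇒ P = 8143, Q = 22418.
ΔQ = 22418 − 18239 = +4179.00.

+4179.00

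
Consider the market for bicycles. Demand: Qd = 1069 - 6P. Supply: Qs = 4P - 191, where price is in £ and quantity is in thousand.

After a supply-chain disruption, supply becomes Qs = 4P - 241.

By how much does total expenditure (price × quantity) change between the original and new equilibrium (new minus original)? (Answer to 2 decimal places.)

Initially, 1069 - 6P = 4P - 191, so 1260 = 10P and P = 126, Q = 313.
The new curves are Qd = 1069 - 6P (demand) and Qs = 4P - 241 (supply).
New equilibrium: 1069 - 6P = 4P - 241 ⇒ 1310 = 10P ⇒ P = 131, Q = 283.
Expenditure moves from 126×313 = 39438 to 131×283 = 37073; change = -2365.00.

-2365.00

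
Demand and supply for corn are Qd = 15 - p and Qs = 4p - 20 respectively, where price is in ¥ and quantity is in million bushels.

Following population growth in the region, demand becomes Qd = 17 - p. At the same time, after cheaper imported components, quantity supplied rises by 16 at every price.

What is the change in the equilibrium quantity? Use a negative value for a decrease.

+4.8

Solve the original market: 15 - p = 4p - 20, hence p = 7 and Q = 8.
After the shift, demand is Qd = 17 - p and supply is Qs = 4p - 4.
Equate the new curves: 17 - p = 4p - 4, giving 21 = 5p, p = 4.2, Q = 12.8.
ΔQ = 12.8 − 8 = +4.8.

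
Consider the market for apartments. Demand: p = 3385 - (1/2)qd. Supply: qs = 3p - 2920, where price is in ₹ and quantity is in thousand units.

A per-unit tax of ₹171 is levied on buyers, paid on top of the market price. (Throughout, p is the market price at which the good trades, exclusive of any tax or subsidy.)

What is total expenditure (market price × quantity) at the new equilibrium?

5026980.48

Before the shock: 6770 - 2p = 3p - 2920 ⇒ 9690 = 5p ⇒ p = 1938, q = 2894.
Since buyers pay the price plus the tax, the effective demand curve becomes qd = 6428 - 2p.
Setting them equal: 6428 - 2p = 3p - 2920 → 9348 = 5p, so p = 1869.6 and q = 2688.8.
New expenditure = 1869.6 × 2688.8 = 5026980.48.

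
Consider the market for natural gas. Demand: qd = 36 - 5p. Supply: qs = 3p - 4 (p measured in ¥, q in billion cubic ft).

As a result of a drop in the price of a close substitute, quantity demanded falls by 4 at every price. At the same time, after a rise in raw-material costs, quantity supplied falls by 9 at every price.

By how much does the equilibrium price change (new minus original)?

+0.625

Original equilibrium: 36 - 5p = 3p - 4 gives 40 = 8p, so p = 5 and q = 11.
The shock moves the curves to qd = 32 - 5p and qs = 3p - 13.
Clearing the new market: 32 - 5p = 3p - 13, so p = 5.625 and q = 3.875.
Δp = 5.625 − 5 = +0.625.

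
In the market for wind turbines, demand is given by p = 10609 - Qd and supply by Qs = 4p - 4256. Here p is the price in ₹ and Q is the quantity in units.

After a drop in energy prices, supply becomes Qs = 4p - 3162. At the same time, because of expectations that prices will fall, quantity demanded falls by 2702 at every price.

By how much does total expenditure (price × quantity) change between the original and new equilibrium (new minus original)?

Solve the original market: 10609 - p = 4p - 4256, hence p = 2973 and Q = 7636.
The shock moves the curves to Qd = 7907 - p and Qs = 4p - 3162.
Clearing the new market: 7907 - p = 4p - 3162, so p = 2213.8 and Q = 5693.2.
Expenditure moves from 2973×7636 = 22701828 to 2213.8×5693.2 = 12603606.16; change = -10098221.84.

-10098221.84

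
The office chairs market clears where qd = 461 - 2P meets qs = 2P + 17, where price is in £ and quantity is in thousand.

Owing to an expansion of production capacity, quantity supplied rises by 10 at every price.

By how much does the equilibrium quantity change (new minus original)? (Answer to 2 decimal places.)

Solve the original market: 461 - 2P = 2P + 17, hence P = 111 and q = 239.
With the change applied: demand qd = 461 - 2P, supply qs = 2P + 27.
Equate the new curves: 461 - 2P = 2P + 27, giving 434 = 4P, P = 108.5, q = 244.
Δq = 244 − 239 = +5.00.

+5.00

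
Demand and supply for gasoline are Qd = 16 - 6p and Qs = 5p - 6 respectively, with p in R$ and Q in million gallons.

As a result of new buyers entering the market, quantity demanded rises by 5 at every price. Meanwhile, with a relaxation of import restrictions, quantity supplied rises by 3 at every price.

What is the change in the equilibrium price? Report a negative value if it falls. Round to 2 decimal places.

+0.18

Before the shock: 16 - 6p = 5p - 6 ⇒ 22 = 11p ⇒ p = 2, Q = 4.
The shock moves the curves to Qd = 21 - 6p and Qs = 5p - 3.
New equilibrium: 21 - 6p = 5p - 3 ⇒ 24 = 11p ⇒ p = 24/11 ≈ 2.1818, Q = 87/11 ≈ 7.9091.
Δp = 2.1818 − 2 = +0.18.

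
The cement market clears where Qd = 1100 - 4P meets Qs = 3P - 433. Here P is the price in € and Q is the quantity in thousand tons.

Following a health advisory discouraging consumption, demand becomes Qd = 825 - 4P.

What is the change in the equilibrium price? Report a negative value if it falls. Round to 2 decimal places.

-39.29

Solve the original market: 1100 - 4P = 3P - 433, hence P = 219 and Q = 224.
The new curves are Qd = 825 - 4P (demand) and Qs = 3P - 433 (supply).
Equate the new curves: 825 - 4P = 3P - 433, giving 1258 = 7P, P = 1258/7 ≈ 179.7143, Q = 743/7 ≈ 106.1429.
ΔP = 179.7143 − 219 = -39.29.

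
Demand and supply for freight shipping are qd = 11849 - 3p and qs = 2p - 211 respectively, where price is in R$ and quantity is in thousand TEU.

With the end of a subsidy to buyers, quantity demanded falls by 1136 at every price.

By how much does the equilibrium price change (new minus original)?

-227.2

Before the shock: 11849 - 3p = 2p - 211 ⇒ 12060 = 5p ⇒ p = 2412, q = 4613.
The new curves are qd = 10713 - 3p (demand) and qs = 2p - 211 (supply).
Equate the new curves: 10713 - 3p = 2p - 211, giving 10924 = 5p, p = 2184.8, q = 4158.6.
Δp = 2184.8 − 2412 = -227.2.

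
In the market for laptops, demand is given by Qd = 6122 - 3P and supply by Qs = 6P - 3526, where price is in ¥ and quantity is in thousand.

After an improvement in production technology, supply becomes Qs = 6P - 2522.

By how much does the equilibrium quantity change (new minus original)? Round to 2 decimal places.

+334.67

Solve the original market: 6122 - 3P = 6P - 3526, hence P = 1072 and Q = 2906.
With the change applied: demand Qd = 6122 - 3P, supply Qs = 6P - 2522.
Setting them equal: 6122 - 3P = 6P - 2522 → 8644 = 9P, so P = 8644/9 ≈ 960.4444 and Q = 9722/3 ≈ 3240.6667.
ΔQ = 3240.6667 − 2906 = +334.67.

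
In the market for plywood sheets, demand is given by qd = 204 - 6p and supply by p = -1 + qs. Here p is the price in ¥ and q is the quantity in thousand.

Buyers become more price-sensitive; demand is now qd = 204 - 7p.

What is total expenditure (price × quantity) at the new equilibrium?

669.265625

Initially, 204 - 6p = p + 1, so 203 = 7p and p = 29, q = 30.
After the shift, demand is qd = 204 - 7p and supply is qs = p + 1.
Setting them equal: 204 - 7p = p + 1 → 203 = 8p, so p = 25.375 and q = 26.375.
New expenditure = 25.375 × 26.375 = 669.265625.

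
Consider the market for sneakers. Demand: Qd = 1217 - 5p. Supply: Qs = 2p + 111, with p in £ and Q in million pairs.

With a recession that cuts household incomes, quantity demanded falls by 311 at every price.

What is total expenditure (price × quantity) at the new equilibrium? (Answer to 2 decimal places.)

Initially, 1217 - 5p = 2p + 111, so 1106 = 7p and p = 158, Q = 427.
The new curves are Qd = 906 - 5p (demand) and Qs = 2p + 111 (supply).
Clearing the new market: 906 - 5p = 2p + 111, so p = 795/7 ≈ 113.5714 and Q = 2367/7 ≈ 338.1429.
New expenditure = 113.5714 × 338.1429 = 38403.37.

38403.37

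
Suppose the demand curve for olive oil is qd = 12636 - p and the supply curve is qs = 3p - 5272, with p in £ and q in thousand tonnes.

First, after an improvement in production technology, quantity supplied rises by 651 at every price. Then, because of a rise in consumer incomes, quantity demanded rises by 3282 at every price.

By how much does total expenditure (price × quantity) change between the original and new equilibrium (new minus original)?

Initially, 12636 - p = 3p - 5272, so 17908 = 4p and p = 4477, q = 8159.
After the shift, demand is qd = 15918 - p and supply is qs = 3p - 4621.
Equate the new curves: 15918 - p = 3p - 4621, giving 20539 = 4p, p = 5134.75, q = 10783.25.
Expenditure moves from 4477×8159 = 36527843 to 5134.75×10783.25 = 55369292.9375; change = +18841449.9375.

+18841449.9375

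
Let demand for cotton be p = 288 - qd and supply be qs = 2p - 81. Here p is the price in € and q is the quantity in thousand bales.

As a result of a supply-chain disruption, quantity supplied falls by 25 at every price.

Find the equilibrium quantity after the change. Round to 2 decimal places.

156.67

Initially, 288 - p = 2p - 81, so 369 = 3p and p = 123, q = 165.
With the change applied: demand qd = 288 - p, supply qs = 2p - 106.
Equate the new curves: 288 - p = 2p - 106, giving 394 = 3p, p = 394/3 ≈ 131.3333, q = 470/3 ≈ 156.6667.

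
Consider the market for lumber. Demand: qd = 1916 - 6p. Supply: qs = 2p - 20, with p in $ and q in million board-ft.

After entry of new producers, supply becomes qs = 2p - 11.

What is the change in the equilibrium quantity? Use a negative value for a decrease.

+6.75

Before the shock: 1916 - 6p = 2p - 20 ⇒ 1936 = 8p ⇒ p = 242, q = 464.
With the change applied: demand qd = 1916 - 6p, supply qs = 2p - 11.
Equate the new curves: 1916 - 6p = 2p - 11, giving 1927 = 8p, p = 240.875, q = 470.75.
Δq = 470.75 − 464 = +6.75.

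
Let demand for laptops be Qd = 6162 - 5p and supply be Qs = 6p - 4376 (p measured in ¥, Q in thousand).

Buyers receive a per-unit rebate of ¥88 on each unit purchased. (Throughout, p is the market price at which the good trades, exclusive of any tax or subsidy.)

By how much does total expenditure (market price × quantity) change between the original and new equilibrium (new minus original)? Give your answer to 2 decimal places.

Original equilibrium: 6162 - 5p = 6p - 4376 gives 10538 = 11p, so p = 958 and Q = 1372.
Since buyers' out-of-pocket price is the market price minus the rebate, the effective demand curve becomes Qd = 6602 - 5p.
Equate the new curves: 6602 - 5p = 6p - 4376, giving 10978 = 11p, p = 998, Q = 1612.
Expenditure moves from 958×1372 = 1314376 to 998×1612 = 1608776; change = +294400.00.

+294400.00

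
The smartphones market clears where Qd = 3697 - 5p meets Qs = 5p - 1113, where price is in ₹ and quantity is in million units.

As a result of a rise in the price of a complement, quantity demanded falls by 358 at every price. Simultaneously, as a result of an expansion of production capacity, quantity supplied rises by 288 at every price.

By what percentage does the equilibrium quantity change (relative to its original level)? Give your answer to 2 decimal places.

-2.71

Initially, 3697 - 5p = 5p - 1113, so 4810 = 10p and p = 481, Q = 1292.
The shock moves the curves to Qd = 3339 - 5p and Qs = 5p - 825.
Clearing the new market: 3339 - 5p = 5p - 825, so p = 416.4 and Q = 1257.
%ΔQ = (1257 − 1292) / 1292 × 100 = -2.71%.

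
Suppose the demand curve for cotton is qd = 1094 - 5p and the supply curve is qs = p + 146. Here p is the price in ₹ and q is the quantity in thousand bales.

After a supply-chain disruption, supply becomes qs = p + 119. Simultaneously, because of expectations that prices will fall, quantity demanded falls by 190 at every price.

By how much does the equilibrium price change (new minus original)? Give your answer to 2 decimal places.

-27.17

Initially, 1094 - 5p = p + 146, so 948 = 6p and p = 158, q = 304.
The shock moves the curves to qd = 904 - 5p and qs = p + 119.
Clearing the new market: 904 - 5p = p + 119, so p = 785/6 ≈ 130.8333 and q = 1499/6 ≈ 249.8333.
Δp = 130.8333 − 158 = -27.17.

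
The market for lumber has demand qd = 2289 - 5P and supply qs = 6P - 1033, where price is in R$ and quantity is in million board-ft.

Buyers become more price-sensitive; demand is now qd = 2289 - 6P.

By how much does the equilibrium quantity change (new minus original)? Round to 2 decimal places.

-151.00

Before the shock: 2289 - 5P = 6P - 1033 ⇒ 3322 = 11P ⇒ P = 302, q = 779.
After the shift, demand is qd = 2289 - 6P and supply is qs = 6P - 1033.
Equate the new curves: 2289 - 6P = 6P - 1033, giving 3322 = 12P, P = 1661/6 ≈ 276.8333, q = 628.
Δq = 628 − 779 = -151.00.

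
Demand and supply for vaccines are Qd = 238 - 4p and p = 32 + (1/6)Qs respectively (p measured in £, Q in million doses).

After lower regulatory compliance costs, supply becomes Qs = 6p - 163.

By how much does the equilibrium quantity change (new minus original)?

+11.6

Original equilibrium: 238 - 4p = 6p - 192 gives 430 = 10p, so p = 43 and Q = 66.
With the change applied: demand Qd = 238 - 4p, supply Qs = 6p - 163.
Setting them equal: 238 - 4p = 6p - 163 → 401 = 10p, so p = 40.1 and Q = 77.6.
ΔQ = 77.6 − 66 = +11.6.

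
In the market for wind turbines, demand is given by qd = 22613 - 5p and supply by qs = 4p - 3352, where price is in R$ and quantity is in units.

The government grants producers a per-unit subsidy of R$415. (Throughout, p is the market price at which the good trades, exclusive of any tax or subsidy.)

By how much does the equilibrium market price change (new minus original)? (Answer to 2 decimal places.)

Original equilibrium: 22613 - 5p = 4p - 3352 gives 25965 = 9p, so p = 2885 and q = 8188.
Since sellers receive the price plus the subsidy, the effective supply curve becomes qs = 4p - 1692.
Setting them equal: 22613 - 5p = 4p - 1692 → 24305 = 9p, so p = 24305/9 ≈ 2700.5556 and q = 81992/9 ≈ 9110.2222.
Δp = 2700.5556 − 2885 = -184.44.

-184.44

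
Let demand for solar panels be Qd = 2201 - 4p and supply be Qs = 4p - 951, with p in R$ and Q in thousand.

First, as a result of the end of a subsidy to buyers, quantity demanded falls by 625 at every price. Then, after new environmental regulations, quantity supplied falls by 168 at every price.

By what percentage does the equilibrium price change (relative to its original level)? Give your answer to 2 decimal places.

Solve the original market: 2201 - 4p = 4p - 951, hence p = 394 and Q = 625.
The new curves are Qd = 1576 - 4p (demand) and Qs = 4p - 1119 (supply).
Equate the new curves: 1576 - 4p = 4p - 1119, giving 2695 = 8p, p = 336.875, Q = 228.5.
%Δp = (336.875 − 394) / 394 × 100 = -14.50%.

-14.50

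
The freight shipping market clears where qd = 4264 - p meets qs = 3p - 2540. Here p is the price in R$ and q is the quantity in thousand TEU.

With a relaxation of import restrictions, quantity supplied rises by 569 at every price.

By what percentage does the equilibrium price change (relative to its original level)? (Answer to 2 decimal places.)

Original equilibrium: 4264 - p = 3p - 2540 gives 6804 = 4p, so p = 1701 and q = 2563.
With the change applied: demand qd = 4264 - p, supply qs = 3p - 1971.
Setting them equal: 4264 - p = 3p - 1971 → 6235 = 4p, so p = 1558.75 and q = 2705.25.
%Δp = (1558.75 − 1701) / 1701 × 100 = -8.36%.

-8.36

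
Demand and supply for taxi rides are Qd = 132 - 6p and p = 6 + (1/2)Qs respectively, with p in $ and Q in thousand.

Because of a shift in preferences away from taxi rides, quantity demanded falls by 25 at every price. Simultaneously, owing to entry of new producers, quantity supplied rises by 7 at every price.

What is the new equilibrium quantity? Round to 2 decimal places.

Solve the original market: 132 - 6p = 2p - 12, hence p = 18 and Q = 24.
The new curves are Qd = 107 - 6p (demand) and Qs = 2p - 5 (supply).
New equilibrium: 107 - 6p = 2p - 5 ⇒ 112 = 8p ⇒ p = 14, Q = 23.

23.00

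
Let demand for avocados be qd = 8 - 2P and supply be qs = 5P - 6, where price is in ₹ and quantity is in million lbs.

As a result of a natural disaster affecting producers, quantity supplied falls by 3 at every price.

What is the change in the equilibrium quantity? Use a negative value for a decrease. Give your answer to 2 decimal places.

Original equilibrium: 8 - 2P = 5P - 6 gives 14 = 7P, so P = 2 and q = 4.
After the shift, demand is qd = 8 - 2P and supply is qs = 5P - 9.
Clearing the new market: 8 - 2P = 5P - 9, so P = 17/7 ≈ 2.4286 and q = 22/7 ≈ 3.1429.
Δq = 3.1429 − 4 = -0.86.

-0.86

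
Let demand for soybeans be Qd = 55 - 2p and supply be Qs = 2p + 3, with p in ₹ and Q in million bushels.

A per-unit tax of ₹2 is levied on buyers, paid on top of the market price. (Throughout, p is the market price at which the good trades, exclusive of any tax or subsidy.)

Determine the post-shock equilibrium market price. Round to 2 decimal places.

12.00

Solve the original market: 55 - 2p = 2p + 3, hence p = 13 and Q = 29.
Since buyers pay the price plus the tax, the effective demand curve becomes Qd = 51 - 2p.
Clearing the new market: 51 - 2p = 2p + 3, so p = 12 and Q = 27.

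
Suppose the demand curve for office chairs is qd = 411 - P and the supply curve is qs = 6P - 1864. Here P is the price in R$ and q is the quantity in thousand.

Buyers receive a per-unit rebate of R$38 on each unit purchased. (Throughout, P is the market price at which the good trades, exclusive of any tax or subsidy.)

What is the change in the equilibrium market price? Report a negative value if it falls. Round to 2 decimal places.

+5.43

Original equilibrium: 411 - P = 6P - 1864 gives 2275 = 7P, so P = 325 and q = 86.
Since buyers' out-of-pocket price is the market price minus the rebate, the effective demand curve becomes qd = 449 - P.
Equate the new curves: 449 - P = 6P - 1864, giving 2313 = 7P, P = 2313/7 ≈ 330.4286, q = 830/7 ≈ 118.5714.
ΔP = 330.4286 − 325 = +5.43.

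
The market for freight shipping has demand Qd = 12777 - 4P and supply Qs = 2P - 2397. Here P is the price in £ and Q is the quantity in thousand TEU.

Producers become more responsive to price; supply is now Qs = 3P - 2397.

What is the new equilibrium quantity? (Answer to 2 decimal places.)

4106.14

Before the shock: 12777 - 4P = 2P - 2397 ⇒ 15174 = 6P ⇒ P = 2529, Q = 2661.
The shock moves the curves to Qd = 12777 - 4P and Qs = 3P - 2397.
Clearing the new market: 12777 - 4P = 3P - 2397, so P = 15174/7 ≈ 2167.7143 and Q = 28743/7 ≈ 4106.1429.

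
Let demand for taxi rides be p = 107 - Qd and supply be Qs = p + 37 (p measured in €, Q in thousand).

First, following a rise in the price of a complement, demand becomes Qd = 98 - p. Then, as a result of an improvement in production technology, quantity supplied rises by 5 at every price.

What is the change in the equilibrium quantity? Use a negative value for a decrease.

Solve the original market: 107 - p = p + 37, hence p = 35 and Q = 72.
The shock moves the curves to Qd = 98 - p and Qs = p + 42.
Setting them equal: 98 - p = p + 42 → 56 = 2p, so p = 28 and Q = 70.
ΔQ = 70 − 72 = -2.

-2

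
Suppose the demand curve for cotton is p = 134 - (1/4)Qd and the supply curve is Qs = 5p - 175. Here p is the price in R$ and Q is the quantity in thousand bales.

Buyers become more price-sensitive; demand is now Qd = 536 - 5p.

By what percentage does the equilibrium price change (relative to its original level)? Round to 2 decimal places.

-10.00

Before the shock: 536 - 4p = 5p - 175 ⇒ 711 = 9p ⇒ p = 79, Q = 220.
With the change applied: demand Qd = 536 - 5p, supply Qs = 5p - 175.
New equilibrium: 536 - 5p = 5p - 175 ⇒ 711 = 10p ⇒ p = 71.1, Q = 180.5.
%Δp = (71.1 − 79) / 79 × 100 = -10.00%.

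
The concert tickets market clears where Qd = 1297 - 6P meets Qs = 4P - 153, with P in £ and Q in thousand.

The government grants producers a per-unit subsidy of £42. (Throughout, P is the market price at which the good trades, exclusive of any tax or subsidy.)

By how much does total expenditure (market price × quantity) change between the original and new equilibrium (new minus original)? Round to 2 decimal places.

+5748.96

Original equilibrium: 1297 - 6P = 4P - 153 gives 1450 = 10P, so P = 145 and Q = 427.
Since sellers receive the price plus the subsidy, the effective supply curve becomes Qs = 4P + 15.
Equate the new curves: 1297 - 6P = 4P + 15, giving 1282 = 10P, P = 128.2, Q = 527.8.
Expenditure moves from 145×427 = 61915 to 128.2×527.8 = 67663.96; change = +5748.96.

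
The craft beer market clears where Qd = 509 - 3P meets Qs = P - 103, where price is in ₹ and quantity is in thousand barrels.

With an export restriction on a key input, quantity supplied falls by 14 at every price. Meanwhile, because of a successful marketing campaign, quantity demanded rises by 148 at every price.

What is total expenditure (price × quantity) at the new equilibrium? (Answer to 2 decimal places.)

Original equilibrium: 509 - 3P = P - 103 gives 612 = 4P, so P = 153 and Q = 50.
After the shift, demand is Qd = 657 - 3P and supply is Qs = P - 117.
Clearing the new market: 657 - 3P = P - 117, so P = 193.5 and Q = 76.5.
New expenditure = 193.5 × 76.5 = 14802.75.

14802.75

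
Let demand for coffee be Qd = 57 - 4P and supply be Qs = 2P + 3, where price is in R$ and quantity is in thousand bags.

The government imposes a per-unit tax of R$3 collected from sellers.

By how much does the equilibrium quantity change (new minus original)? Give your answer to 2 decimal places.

Original equilibrium: 57 - 4P = 2P + 3 gives 54 = 6P, so P = 9 and Q = 21.
Since sellers keep the price net of the tax, the effective supply curve becomes Qs = 2P - 3.
Clearing the new market: 57 - 4P = 2P - 3, so P = 10 and Q = 17.
ΔQ = 17 − 21 = -4.00.

-4.00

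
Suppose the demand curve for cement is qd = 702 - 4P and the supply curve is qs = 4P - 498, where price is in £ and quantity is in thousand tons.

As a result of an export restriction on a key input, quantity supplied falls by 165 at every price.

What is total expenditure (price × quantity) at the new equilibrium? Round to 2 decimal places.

3327.19

Before the shock: 702 - 4P = 4P - 498 ⇒ 1200 = 8P ⇒ P = 150, q = 102.
After the shift, demand is qd = 702 - 4P and supply is qs = 4P - 663.
Clearing the new market: 702 - 4P = 4P - 663, so P = 170.625 and q = 19.5.
New expenditure = 170.625 × 19.5 = 3327.19.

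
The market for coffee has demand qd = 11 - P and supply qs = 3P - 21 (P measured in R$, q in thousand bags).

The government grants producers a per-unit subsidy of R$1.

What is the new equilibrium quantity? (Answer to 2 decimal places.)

3.75

Original equilibrium: 11 - P = 3P - 21 gives 32 = 4P, so P = 8 and q = 3.
Since sellers receive the price plus the subsidy, the effective supply curve becomes qs = 3P - 18.
New equilibrium: 11 - P = 3P - 18 ⇒ 29 = 4P ⇒ P = 7.25, q = 3.75.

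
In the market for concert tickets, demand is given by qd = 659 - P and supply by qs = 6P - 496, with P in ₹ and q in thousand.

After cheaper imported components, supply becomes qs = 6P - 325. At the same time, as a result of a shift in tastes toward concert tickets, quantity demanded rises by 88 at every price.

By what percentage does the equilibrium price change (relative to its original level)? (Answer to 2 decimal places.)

Original equilibrium: 659 - P = 6P - 496 gives 1155 = 7P, so P = 165 and q = 494.
With the change applied: demand qd = 747 - P, supply qs = 6P - 325.
New equilibrium: 747 - P = 6P - 325 ⇒ 1072 = 7P ⇒ P = 1072/7 ≈ 153.1429, q = 4157/7 ≈ 593.8571.
%ΔP = (153.1429 − 165) / 165 × 100 = -7.19%.

-7.19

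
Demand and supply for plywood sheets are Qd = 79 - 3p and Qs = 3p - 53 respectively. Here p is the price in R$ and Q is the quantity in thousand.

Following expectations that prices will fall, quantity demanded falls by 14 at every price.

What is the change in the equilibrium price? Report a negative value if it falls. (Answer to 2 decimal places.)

-2.33

Before the shock: 79 - 3p = 3p - 53 ⇒ 132 = 6p ⇒ p = 22, Q = 13.
After the shift, demand is Qd = 65 - 3p and supply is Qs = 3p - 53.
Clearing the new market: 65 - 3p = 3p - 53, so p = 59/3 ≈ 19.6667 and Q = 6.
Δp = 19.6667 − 22 = -2.33.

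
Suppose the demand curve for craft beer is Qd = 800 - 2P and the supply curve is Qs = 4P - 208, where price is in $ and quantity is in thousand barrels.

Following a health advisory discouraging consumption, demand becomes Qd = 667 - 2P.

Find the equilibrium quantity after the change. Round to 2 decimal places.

Initially, 800 - 2P = 4P - 208, so 1008 = 6P and P = 168, Q = 464.
With the change applied: demand Qd = 667 - 2P, supply Qs = 4P - 208.
Setting them equal: 667 - 2P = 4P - 208 → 875 = 6P, so P = 875/6 ≈ 145.8333 and Q = 1126/3 ≈ 375.3333.

375.33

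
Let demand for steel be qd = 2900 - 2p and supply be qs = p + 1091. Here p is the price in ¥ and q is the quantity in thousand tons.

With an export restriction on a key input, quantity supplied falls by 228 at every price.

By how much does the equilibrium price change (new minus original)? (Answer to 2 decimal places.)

Before the shock: 2900 - 2p = p + 1091 ⇒ 1809 = 3p ⇒ p = 603, q = 1694.
With the change applied: demand qd = 2900 - 2p, supply qs = p + 863.
Setting them equal: 2900 - 2p = p + 863 → 2037 = 3p, so p = 679 and q = 1542.
Δp = 679 − 603 = +76.00.

+76.00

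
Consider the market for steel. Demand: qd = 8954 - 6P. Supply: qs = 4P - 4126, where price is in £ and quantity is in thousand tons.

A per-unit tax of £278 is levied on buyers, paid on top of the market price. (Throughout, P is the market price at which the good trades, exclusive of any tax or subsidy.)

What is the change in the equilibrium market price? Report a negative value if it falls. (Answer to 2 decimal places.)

Before the shock: 8954 - 6P = 4P - 4126 ⇒ 13080 = 10P ⇒ P = 1308, q = 1106.
Since buyers pay the price plus the tax, the effective demand curve becomes qd = 7286 - 6P.
New equilibrium: 7286 - 6P = 4P - 4126 ⇒ 11412 = 10P ⇒ P = 1141.2, q = 438.8.
ΔP = 1141.2 − 1308 = -166.80.

-166.80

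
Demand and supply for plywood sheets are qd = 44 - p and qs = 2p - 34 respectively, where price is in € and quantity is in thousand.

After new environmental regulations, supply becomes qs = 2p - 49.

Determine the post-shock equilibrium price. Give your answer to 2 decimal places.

Solve the original market: 44 - p = 2p - 34, hence p = 26 and q = 18.
The new curves are qd = 44 - p (demand) and qs = 2p - 49 (supply).
Equate the new curves: 44 - p = 2p - 49, giving 93 = 3p, p = 31, q = 13.

31.00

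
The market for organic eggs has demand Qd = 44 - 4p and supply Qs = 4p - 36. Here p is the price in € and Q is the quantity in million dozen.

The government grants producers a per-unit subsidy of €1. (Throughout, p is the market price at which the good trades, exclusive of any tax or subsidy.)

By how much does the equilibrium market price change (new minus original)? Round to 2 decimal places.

-0.50

Before the shock: 44 - 4p = 4p - 36 ⇒ 80 = 8p ⇒ p = 10, Q = 4.
Since sellers receive the price plus the subsidy, the effective supply curve becomes Qs = 4p - 32.
Clearing the new market: 44 - 4p = 4p - 32, so p = 9.5 and Q = 6.
Δp = 9.5 − 10 = -0.50.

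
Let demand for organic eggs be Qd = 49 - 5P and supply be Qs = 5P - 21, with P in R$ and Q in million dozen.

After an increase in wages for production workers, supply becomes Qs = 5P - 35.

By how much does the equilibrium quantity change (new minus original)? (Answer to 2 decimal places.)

-7.00

Solve the original market: 49 - 5P = 5P - 21, hence P = 7 and Q = 14.
With the change applied: demand Qd = 49 - 5P, supply Qs = 5P - 35.
Setting them equal: 49 - 5P = 5P - 35 → 84 = 10P, so P = 8.4 and Q = 7.
ΔQ = 7 − 14 = -7.00.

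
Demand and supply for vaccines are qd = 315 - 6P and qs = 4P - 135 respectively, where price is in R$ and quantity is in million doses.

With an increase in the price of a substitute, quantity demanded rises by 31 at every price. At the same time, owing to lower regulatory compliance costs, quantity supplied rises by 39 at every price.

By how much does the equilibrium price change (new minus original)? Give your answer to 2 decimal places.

Solve the original market: 315 - 6P = 4P - 135, hence P = 45 and q = 45.
After the shift, demand is qd = 346 - 6P and supply is qs = 4P - 96.
Setting them equal: 346 - 6P = 4P - 96 → 442 = 10P, so P = 44.2 and q = 80.8.
ΔP = 44.2 − 45 = -0.80.

-0.80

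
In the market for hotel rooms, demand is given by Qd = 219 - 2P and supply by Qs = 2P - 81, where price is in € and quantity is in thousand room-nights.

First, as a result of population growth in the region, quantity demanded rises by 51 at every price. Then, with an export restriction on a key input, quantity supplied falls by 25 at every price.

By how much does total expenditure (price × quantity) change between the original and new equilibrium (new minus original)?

Solve the original market: 219 - 2P = 2P - 81, hence P = 75 and Q = 69.
After the shift, demand is Qd = 270 - 2P and supply is Qs = 2P - 106.
Equate the new curves: 270 - 2P = 2P - 106, giving 376 = 4P, P = 94, Q = 82.
Expenditure moves from 75×69 = 5175 to 94×82 = 7708; change = +2533.

+2533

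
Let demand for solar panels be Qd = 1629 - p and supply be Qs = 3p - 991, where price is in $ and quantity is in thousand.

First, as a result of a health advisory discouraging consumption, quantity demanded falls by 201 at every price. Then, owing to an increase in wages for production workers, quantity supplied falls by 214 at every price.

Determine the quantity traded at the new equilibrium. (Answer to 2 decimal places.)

769.75

Solve the original market: 1629 - p = 3p - 991, hence p = 655 and Q = 974.
The shock moves the curves to Qd = 1428 - p and Qs = 3p - 1205.
Clearing the new market: 1428 - p = 3p - 1205, so p = 658.25 and Q = 769.75.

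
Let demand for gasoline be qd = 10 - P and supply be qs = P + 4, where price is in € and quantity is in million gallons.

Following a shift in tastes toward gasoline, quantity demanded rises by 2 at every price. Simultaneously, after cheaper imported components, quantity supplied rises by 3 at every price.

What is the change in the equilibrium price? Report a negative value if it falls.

Original equilibrium: 10 - P = P + 4 gives 6 = 2P, so P = 3 and q = 7.
After the shift, demand is qd = 12 - P and supply is qs = P + 7.
Clearing the new market: 12 - P = P + 7, so P = 2.5 and q = 9.5.
ΔP = 2.5 − 3 = -0.5.

-0.5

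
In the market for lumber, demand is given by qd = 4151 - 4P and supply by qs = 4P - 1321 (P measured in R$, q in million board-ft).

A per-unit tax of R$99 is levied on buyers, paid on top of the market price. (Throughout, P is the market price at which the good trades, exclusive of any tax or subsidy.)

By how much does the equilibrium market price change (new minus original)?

-49.5

Before the shock: 4151 - 4P = 4P - 1321 ⇒ 5472 = 8P ⇒ P = 684, q = 1415.
Since buyers pay the price plus the tax, the effective demand curve becomes qd = 3755 - 4P.
Setting them equal: 3755 - 4P = 4P - 1321 → 5076 = 8P, so P = 634.5 and q = 1217.
ΔP = 634.5 − 684 = -49.5.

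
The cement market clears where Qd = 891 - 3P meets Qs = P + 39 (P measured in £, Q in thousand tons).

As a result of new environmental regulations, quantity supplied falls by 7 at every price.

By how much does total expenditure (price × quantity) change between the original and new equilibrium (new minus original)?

-686.4375

Solve the original market: 891 - 3P = P + 39, hence P = 213 and Q = 252.
The new curves are Qd = 891 - 3P (demand) and Qs = P + 32 (supply).
Equate the new curves: 891 - 3P = P + 32, giving 859 = 4P, P = 214.75, Q = 246.75.
Expenditure moves from 213×252 = 53676 to 214.75×246.75 = 52989.5625; change = -686.4375.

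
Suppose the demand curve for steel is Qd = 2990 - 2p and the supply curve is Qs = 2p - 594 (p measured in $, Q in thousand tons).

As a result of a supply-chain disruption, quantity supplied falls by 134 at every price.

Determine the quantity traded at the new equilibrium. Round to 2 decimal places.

Initially, 2990 - 2p = 2p - 594, so 3584 = 4p and p = 896, Q = 1198.
With the change applied: demand Qd = 2990 - 2p, supply Qs = 2p - 728.
Clearing the new market: 2990 - 2p = 2p - 728, so p = 929.5 and Q = 1131.

1131.00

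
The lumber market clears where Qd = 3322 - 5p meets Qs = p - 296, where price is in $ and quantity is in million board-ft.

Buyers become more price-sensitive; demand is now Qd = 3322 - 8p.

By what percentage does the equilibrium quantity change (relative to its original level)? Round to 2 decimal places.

Before the shock: 3322 - 5p = p - 296 ⇒ 3618 = 6p ⇒ p = 603, Q = 307.
The shock moves the curves to Qd = 3322 - 8p and Qs = p - 296.
Clearing the new market: 3322 - 8p = p - 296, so p = 402 and Q = 106.
%ΔQ = (106 − 307) / 307 × 100 = -65.47%.

-65.47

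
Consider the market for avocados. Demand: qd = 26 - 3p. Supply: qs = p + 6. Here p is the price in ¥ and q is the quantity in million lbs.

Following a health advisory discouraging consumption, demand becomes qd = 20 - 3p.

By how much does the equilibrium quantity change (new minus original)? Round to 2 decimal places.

Original equilibrium: 26 - 3p = p + 6 gives 20 = 4p, so p = 5 and q = 11.
The new curves are qd = 20 - 3p (demand) and qs = p + 6 (supply).
Equate the new curves: 20 - 3p = p + 6, giving 14 = 4p, p = 3.5, q = 9.5.
Δq = 9.5 − 11 = -1.50.

-1.50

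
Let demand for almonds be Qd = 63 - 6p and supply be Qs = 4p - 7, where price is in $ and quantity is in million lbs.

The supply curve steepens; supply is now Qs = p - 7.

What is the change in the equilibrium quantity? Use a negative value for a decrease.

Solve the original market: 63 - 6p = 4p - 7, hence p = 7 and Q = 21.
The new curves are Qd = 63 - 6p (demand) and Qs = p - 7 (supply).
Clearing the new market: 63 - 6p = p - 7, so p = 10 and Q = 3.
ΔQ = 3 − 21 = -18.

-18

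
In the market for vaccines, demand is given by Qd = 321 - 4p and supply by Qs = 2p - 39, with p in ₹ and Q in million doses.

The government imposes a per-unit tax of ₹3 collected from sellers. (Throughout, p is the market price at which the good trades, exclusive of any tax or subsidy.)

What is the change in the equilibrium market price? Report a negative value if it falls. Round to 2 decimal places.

Before the shock: 321 - 4p = 2p - 39 ⇒ 360 = 6p ⇒ p = 60, Q = 81.
Since sellers keep the price net of the tax, the effective supply curve becomes Qs = 2p - 45.
Clearing the new market: 321 - 4p = 2p - 45, so p = 61 and Q = 77.
Δp = 61 − 60 = +1.00.

+1.00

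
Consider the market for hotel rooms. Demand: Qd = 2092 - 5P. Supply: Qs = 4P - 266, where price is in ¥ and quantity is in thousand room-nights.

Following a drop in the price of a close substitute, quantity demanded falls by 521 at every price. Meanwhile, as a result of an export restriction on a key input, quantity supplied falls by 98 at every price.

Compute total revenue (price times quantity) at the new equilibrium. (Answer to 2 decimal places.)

Initially, 2092 - 5P = 4P - 266, so 2358 = 9P and P = 262, Q = 782.
The shock moves the curves to Qd = 1571 - 5P and Qs = 4P - 364.
New equilibrium: 1571 - 5P = 4P - 364 ⇒ 1935 = 9P ⇒ P = 215, Q = 496.
New expenditure = 215 × 496 = 106640.00.

106640.00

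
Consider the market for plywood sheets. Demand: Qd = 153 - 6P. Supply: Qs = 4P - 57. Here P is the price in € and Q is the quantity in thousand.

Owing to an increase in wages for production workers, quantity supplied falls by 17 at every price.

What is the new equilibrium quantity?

Before the shock: 153 - 6P = 4P - 57 ⇒ 210 = 10P ⇒ P = 21, Q = 27.
With the change applied: demand Qd = 153 - 6P, supply Qs = 4P - 74.
Setting them equal: 153 - 6P = 4P - 74 → 227 = 10P, so P = 22.7 and Q = 16.8.

16.8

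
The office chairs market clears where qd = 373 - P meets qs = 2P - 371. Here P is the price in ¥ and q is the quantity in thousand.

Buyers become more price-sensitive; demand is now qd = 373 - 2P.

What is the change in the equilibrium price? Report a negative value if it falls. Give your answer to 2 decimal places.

-62.00

Solve the original market: 373 - P = 2P - 371, hence P = 248 and q = 125.
With the change applied: demand qd = 373 - 2P, supply qs = 2P - 371.
New equilibrium: 373 - 2P = 2P - 371 ⇒ 744 = 4P ⇒ P = 186, q = 1.
ΔP = 186 − 248 = -62.00.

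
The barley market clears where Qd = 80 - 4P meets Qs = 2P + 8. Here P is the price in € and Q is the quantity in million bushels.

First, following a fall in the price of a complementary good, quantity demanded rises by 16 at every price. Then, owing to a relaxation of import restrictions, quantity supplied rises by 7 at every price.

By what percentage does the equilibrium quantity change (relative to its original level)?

+31.25

Before the shock: 80 - 4P = 2P + 8 ⇒ 72 = 6P ⇒ P = 12, Q = 32.
The shock moves the curves to Qd = 96 - 4P and Qs = 2P + 15.
Equate the new curves: 96 - 4P = 2P + 15, giving 81 = 6P, P = 13.5, Q = 42.
%ΔQ = (42 − 32) / 32 × 100 = +31.25%.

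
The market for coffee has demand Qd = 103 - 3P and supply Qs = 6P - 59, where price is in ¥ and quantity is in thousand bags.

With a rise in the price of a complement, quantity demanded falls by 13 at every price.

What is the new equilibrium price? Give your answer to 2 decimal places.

16.56

Original equilibrium: 103 - 3P = 6P - 59 gives 162 = 9P, so P = 18 and Q = 49.
After the shift, demand is Qd = 90 - 3P and supply is Qs = 6P - 59.
Clearing the new market: 90 - 3P = 6P - 59, so P = 149/9 ≈ 16.5556 and Q = 121/3 ≈ 40.3333.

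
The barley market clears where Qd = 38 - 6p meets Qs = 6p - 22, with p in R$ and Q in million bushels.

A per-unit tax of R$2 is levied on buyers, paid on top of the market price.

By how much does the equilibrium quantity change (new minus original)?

Original equilibrium: 38 - 6p = 6p - 22 gives 60 = 12p, so p = 5 and Q = 8.
Since buyers pay the price plus the tax, the effective demand curve becomes Qd = 26 - 6p.
Setting them equal: 26 - 6p = 6p - 22 → 48 = 12p, so p = 4 and Q = 2.
ΔQ = 2 − 8 = -6.

-6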